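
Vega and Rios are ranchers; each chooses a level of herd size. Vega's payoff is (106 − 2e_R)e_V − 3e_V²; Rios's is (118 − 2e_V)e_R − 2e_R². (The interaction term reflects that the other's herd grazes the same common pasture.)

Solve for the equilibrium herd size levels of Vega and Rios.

Expanding Vega's payoff: 106e_V − 2e_Re_V − 3e_V².
∂π/∂e_V = 106 − 2e_R − 6e_V = 0, so e_V = 53/3 − (1/3)e_R.
Likewise for Rios: e_R = 29.5 − 0.5e_V.
Substituting the second reaction function into the first: e_V = 53/3 − (1/3)(29.5 − 0.5e_V), which gives (5/6)e_V = 47/6 ⇒ e_V = 9.4.
Then e_R = 29.5 − 0.5·9.4 = 24.8.

9.4, 24.8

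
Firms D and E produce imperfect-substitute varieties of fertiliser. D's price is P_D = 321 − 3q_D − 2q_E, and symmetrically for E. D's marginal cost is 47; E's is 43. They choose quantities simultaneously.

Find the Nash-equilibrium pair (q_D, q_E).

Firm D's profit: π = q_D(321 − 3q_D − 2q_E) − 47q_D.
∂π/∂q_D = 274 − 6q_D − 2q_E = 0 ⇒ q_D = 137/3 − (1/3)q_E.
Similarly q_E = 139/3 − (1/3)q_D.
Plugging q_E into D's best response: q_D = 137/3 − (1/3)(139/3 − (1/3)q_D) ⇒ (8/9)q_D = 272/9, so q_D = 34.
Then q_E = 139/3 − (1/3)·34 = 35.

34, 35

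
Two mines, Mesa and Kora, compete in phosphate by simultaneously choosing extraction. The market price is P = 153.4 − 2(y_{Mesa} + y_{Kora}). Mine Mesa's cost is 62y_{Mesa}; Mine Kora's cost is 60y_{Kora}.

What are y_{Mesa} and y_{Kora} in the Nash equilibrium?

14.9, 15.9

Mine Mesa's profit: π = y_{Mesa}(153.4 − 2(y_{Mesa} + y_{Kora})) − 62y_{Mesa}.
∂π/∂y_{Mesa} = 91.4 − 4y_{Mesa} − 2y_{Kora} = 0, so y_{Mesa} = 22.85 − 0.5y_{Kora}.
By the same steps for Kora: y_{Kora} = 23.35 − 0.5y_{Mesa}.
Plugging y_{Kora} into Mesa's best response: y_{Mesa} = 22.85 − 0.5(23.35 − 0.5y_{Mesa}) ⇒ 0.75y_{Mesa} = 11.175, so y_{Mesa} = 14.9.
Then y_{Kora} = 23.35 − 0.5·14.9 = 15.9.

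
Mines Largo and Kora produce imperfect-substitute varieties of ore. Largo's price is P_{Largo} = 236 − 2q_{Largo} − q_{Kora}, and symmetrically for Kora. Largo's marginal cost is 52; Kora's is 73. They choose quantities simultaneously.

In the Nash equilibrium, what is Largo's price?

128.4

Mine Largo's profit: π = q_{Largo}(236 − 2q_{Largo} − q_{Kora}) − 52q_{Largo}.
∂π/∂q_{Largo} = 184 − 4q_{Largo} − q_{Kora} = 0 ⇒ q_{Largo} = 46 − 0.25q_{Kora}.
Similarly q_{Kora} = 40.75 − 0.25q_{Largo}.
Substituting the second reaction function into the first: q_{Largo} = 46 − 0.25(40.75 − 0.25q_{Largo}), which gives 0.9375q_{Largo} = 35.8125 ⇒ q_{Largo} = 38.2.
Then q_{Kora} = 40.75 − 0.25·38.2 = 31.2.
P_{Largo} = 236 − 2·38.2 − 31.2 = 128.4.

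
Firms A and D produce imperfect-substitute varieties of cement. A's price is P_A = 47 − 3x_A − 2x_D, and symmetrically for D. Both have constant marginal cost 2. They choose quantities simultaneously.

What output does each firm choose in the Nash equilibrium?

Firm A's profit: π = x_A(47 − 3x_A − 2x_D) − 2x_A.
∂π/∂x_A = 45 − 6x_A − 2x_D = 0 ⇒ x_A = 7.5 − (1/3)x_D.
Setting x_A = x_D in the reaction function: x_A = 7.5 − (1/3)x_A, so x_A = 7.5 / (4/3) = 5.625.

5.625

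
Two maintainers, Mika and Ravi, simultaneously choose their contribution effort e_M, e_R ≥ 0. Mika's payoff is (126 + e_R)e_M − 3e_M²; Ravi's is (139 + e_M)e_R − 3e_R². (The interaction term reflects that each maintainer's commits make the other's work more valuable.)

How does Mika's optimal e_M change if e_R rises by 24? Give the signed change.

Expanding Mika's payoff: 126e_M + e_Re_M − 3e_M².
∂π/∂e_M = 126 + e_R − 6e_M = 0, so e_M = 21 + (1/6)e_R.
The reaction-function slope is 1/6, so a 24-unit rise in e_R moves e_M by 1/6 × 24 = 4. Mika's best response rises — the actions are strategic complements.

4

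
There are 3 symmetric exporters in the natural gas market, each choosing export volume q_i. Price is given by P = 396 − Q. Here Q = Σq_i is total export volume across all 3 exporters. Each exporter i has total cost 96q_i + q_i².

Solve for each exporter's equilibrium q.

A representative exporter's profit is π_i = q_i(396 − Q) − 96q_i − q_i², with Q = q_i + Σ_{j≠i} q_j.
First-order condition: 300 − 4q_i − Σ_{j≠i} q_j = 0.
Imposing symmetry (q_j = q for all j) turns Σ_{j≠i} q_j into 2q, so 300 = 6q and q = 50.

50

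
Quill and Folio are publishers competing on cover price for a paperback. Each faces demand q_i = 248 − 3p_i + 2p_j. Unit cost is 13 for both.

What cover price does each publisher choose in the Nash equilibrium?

Quill's profit: π = (p_{Quill} − 13)(248 − 3p_{Quill} + 2p_{Folio}).
∂π/∂p_{Quill} = 287 − 6p_{Quill} + 2p_{Folio} = 0 ⇒ p_{Quill} = 287/6 + (1/3)p_{Folio}.
The game is symmetric, so in equilibrium p_{Folio} = p_{Quill}: the reaction function gives (2/3)p_{Quill} = 287/6, hence p_{Quill} = 71.75.

71.75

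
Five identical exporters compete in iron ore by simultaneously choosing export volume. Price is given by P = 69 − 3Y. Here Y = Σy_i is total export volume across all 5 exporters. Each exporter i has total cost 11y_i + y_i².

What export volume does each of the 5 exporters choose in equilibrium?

A representative exporter's profit is π_i = y_i(69 − 3Y) − 11y_i − y_i², with Y = y_i + Σ_{j≠i} y_j.
First-order condition: 58 − 8y_i − 3Σ_{j≠i} y_j = 0.
Imposing symmetry (y_j = y for all j) turns Σ_{j≠i} y_j into 4y, so 58 = 20y and y = 2.9.

2.9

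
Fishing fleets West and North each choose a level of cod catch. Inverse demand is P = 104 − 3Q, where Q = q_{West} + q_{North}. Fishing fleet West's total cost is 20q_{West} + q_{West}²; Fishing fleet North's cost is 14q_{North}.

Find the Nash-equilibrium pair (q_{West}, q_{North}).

Fishing fleet West's profit: π = q_{West}(104 − 3(q_{West} + q_{North})) − 20q_{West} − q_{West}².
∂π/∂q_{West} = 84 − 8q_{West} − 3q_{North} = 0, so q_{West} = 10.5 − 0.375q_{North}.
For North: ∂π/∂q_{North} = 90 − 6q_{North} − 3q_{West} = 0 ⇒ q_{North} = 15 − 0.5q_{West}.
Solving the two reaction functions simultaneously: (1 − (−0.375)(−0.5))q_{West} = 10.5 − 0.375·15, so 0.8125q_{West} = 4.875 and q_{West} = 6.
Then q_{North} = 15 − 0.5·6 = 12.

6, 12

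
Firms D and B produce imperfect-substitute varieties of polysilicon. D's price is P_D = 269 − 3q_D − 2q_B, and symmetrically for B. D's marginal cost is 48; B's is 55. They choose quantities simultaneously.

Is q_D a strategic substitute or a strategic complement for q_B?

Firm D's profit: π = q_D(269 − 3q_D − 2q_B) − 48q_D.
∂π/∂q_D = 221 − 6q_D − 2q_B = 0 ⇒ q_D = 221/6 − (1/3)q_B.
The best-response slope dq_D/dq_B = −1/3 < 0: the reaction function is downward-sloping, so the choices are strategic substitutes.

strategic substitutes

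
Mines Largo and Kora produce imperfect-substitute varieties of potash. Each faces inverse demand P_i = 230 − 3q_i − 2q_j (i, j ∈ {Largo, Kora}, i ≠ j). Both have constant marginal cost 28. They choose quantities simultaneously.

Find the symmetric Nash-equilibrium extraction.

Mine Largo's profit: π = q_{Largo}(230 − 3q_{Largo} − 2q_{Kora}) − 28q_{Largo}.
∂π/∂q_{Largo} = 202 − 6q_{Largo} − 2q_{Kora} = 0 ⇒ q_{Largo} = 101/3 − (1/3)q_{Kora}.
By symmetry q_{Kora} = q_{Largo}; substituting into the reaction function, (4/3)q_{Largo} = 101/3 and q_{Largo} = 25.25.

25.25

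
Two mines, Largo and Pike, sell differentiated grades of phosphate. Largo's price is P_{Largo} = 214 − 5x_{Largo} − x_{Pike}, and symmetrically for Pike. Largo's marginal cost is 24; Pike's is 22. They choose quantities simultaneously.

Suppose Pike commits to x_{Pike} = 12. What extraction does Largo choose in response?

17.8

Mine Largo's profit: π = x_{Largo}(214 − 5x_{Largo} − x_{Pike}) − 24x_{Largo}.
∂π/∂x_{Largo} = 190 − 10x_{Largo} − x_{Pike} = 0 ⇒ x_{Largo} = 19 − 0.1x_{Pike}.
At x_{Pike} = 12: x_{Largo} = 19 − 0.1·12 = 17.8.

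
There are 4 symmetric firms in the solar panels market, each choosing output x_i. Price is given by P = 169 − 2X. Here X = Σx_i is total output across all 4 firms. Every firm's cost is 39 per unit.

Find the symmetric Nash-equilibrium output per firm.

13

A representative firm's profit is π_i = x_i(169 − 2X) − 39x_i, with X = x_i + Σ_{j≠i} x_j.
First-order condition: 130 − 4x_i − 2Σ_{j≠i} x_j = 0.
In a symmetric equilibrium every firm chooses the same x, so Σ_{j≠i} x_j = 3x. The condition becomes 130 − 10x = 0, giving x = 130/10 = 13.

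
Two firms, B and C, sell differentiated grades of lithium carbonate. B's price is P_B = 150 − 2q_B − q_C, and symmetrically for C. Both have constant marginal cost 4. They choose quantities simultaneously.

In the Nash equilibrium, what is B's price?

Firm B's profit: π = q_B(150 − 2q_B − q_C) − 4q_B.
∂π/∂q_B = 146 − 4q_B − q_C = 0 ⇒ q_B = 36.5 − 0.25q_C.
Setting q_B = q_C in the reaction function: q_B = 36.5 − 0.25q_B, so q_B = 36.5 / 1.25 = 29.2.
P_B = 150 − 2·29.2 − 29.2 = 62.4.

62.4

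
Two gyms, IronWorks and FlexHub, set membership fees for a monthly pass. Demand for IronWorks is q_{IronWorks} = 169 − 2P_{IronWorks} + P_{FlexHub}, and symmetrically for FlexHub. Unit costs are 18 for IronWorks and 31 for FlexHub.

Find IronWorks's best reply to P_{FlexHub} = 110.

IronWorks's profit: π = (P_{IronWorks} − 18)(169 − 2P_{IronWorks} + P_{FlexHub}).
∂π/∂P_{IronWorks} = 205 − 4P_{IronWorks} + P_{FlexHub} = 0 ⇒ P_{IronWorks} = 51.25 + 0.25P_{FlexHub}.
At P_{FlexHub} = 110: P_{IronWorks} = 51.25 + 0.25·110 = 78.75.

78.75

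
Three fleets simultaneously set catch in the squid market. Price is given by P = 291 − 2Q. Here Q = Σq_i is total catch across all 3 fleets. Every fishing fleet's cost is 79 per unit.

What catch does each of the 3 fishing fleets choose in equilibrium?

26.5

A representative fishing fleet's profit is π_i = q_i(291 − 2Q) − 79q_i, with Q = q_i + Σ_{j≠i} q_j.
First-order condition: 212 − 4q_i − 2Σ_{j≠i} q_j = 0.
With identical fishing fleets, set every q_j = q: then 212 − 4q − 4q = 0, i.e. q = 212/8 = 26.5.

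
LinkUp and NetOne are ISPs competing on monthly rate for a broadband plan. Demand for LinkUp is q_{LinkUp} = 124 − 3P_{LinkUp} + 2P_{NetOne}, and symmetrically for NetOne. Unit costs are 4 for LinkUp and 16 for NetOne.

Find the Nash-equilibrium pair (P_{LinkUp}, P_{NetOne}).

36.25, 40.75

LinkUp's profit: π = (P_{LinkUp} − 4)(124 − 3P_{LinkUp} + 2P_{NetOne}).
∂π/∂P_{LinkUp} = 136 − 6P_{LinkUp} + 2P_{NetOne} = 0 ⇒ P_{LinkUp} = 68/3 + (1/3)P_{NetOne}.
Similarly P_{NetOne} = 86/3 + (1/3)P_{LinkUp}.
Substituting the second reaction function into the first: P_{LinkUp} = 68/3 + (1/3)(86/3 + (1/3)P_{LinkUp}), which gives (8/9)P_{LinkUp} = 290/9 ⇒ P_{LinkUp} = 36.25.
Then P_{NetOne} = 86/3 + (1/3)·36.25 = 40.75.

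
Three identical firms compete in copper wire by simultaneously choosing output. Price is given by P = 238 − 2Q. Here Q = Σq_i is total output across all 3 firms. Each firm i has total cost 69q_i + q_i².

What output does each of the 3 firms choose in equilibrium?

A representative firm's profit is π_i = q_i(238 − 2Q) − 69q_i − q_i², with Q = q_i + Σ_{j≠i} q_j.
First-order condition: 169 − 6q_i − 2Σ_{j≠i} q_j = 0.
In a symmetric equilibrium every firm chooses the same q, so Σ_{j≠i} q_j = 2q. The condition becomes 169 − 10q = 0, giving q = 169/10 = 16.9.

16.9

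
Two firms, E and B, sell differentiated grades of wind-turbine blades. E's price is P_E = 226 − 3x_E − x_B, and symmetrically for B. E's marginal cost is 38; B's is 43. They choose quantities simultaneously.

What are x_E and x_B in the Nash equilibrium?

27, 26

Firm E's profit: π = x_E(226 − 3x_E − x_B) − 38x_E.
∂π/∂x_E = 188 − 6x_E − x_B = 0 ⇒ x_E = 94/3 − (1/6)x_B.
Similarly x_B = 30.5 − (1/6)x_E.
Plugging x_B into E's best response: x_E = 94/3 − (1/6)(30.5 − (1/6)x_E) ⇒ (35/36)x_E = 26.25, so x_E = 27.
Then x_B = 30.5 − (1/6)·27 = 26.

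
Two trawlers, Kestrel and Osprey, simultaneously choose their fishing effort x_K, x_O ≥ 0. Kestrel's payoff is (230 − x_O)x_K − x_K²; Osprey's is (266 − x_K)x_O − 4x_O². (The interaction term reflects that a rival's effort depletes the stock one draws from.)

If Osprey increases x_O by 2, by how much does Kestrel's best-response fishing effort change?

-1

Expanding Kestrel's payoff: 230x_K − x_Ox_K − x_K².
∂π/∂x_K = 230 − x_O − 2x_K = 0, so x_K = 115 − 0.5x_O.
The reaction-function slope is −0.5, so a 2-unit rise in x_O moves x_K by −0.5 × 2 = −1. Kestrel's best response falls — the actions are strategic substitutes.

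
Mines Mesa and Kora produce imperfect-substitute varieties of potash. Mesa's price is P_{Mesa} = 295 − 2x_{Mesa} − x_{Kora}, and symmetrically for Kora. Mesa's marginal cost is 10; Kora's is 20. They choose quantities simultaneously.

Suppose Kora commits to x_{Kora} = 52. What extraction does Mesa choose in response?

58.25

Mine Mesa's profit: π = x_{Mesa}(295 − 2x_{Mesa} − x_{Kora}) − 10x_{Mesa}.
∂π/∂x_{Mesa} = 285 − 4x_{Mesa} − x_{Kora} = 0 ⇒ x_{Mesa} = 71.25 − 0.25x_{Kora}.
At x_{Kora} = 52: x_{Mesa} = 71.25 − 0.25·52 = 58.25.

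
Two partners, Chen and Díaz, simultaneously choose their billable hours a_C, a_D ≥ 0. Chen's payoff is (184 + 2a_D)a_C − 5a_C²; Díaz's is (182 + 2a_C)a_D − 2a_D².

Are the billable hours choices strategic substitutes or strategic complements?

Expanding Chen's payoff: 184a_C + 2a_Da_C − 5a_C².
∂π/∂a_C = 184 + 2a_D − 10a_C = 0, so a_C = 18.4 + 0.2a_D.
The best-response slope da_C/da_D = 0.2 > 0: the reaction function is upward-sloping, so the choices are strategic complements.

strategic complements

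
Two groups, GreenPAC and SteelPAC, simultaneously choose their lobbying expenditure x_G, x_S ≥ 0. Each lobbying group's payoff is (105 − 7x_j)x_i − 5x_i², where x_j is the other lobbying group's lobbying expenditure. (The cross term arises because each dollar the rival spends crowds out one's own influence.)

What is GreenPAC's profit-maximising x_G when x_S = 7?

5.6

GreenPAC's payoff is (105 − 7x_S)x_G − 5x_G².
∂π/∂x_G = 105 − 7x_S − 10x_G = 0, so x_G = 10.5 − 0.7x_S.
At x_S = 7: x_G = 10.5 − 0.7·7 = 5.6.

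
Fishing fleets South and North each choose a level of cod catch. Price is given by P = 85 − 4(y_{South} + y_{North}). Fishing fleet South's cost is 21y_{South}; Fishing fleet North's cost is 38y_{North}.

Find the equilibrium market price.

48

Fishing fleet South's profit: π = y_{South}(85 − 4(y_{South} + y_{North})) − 21y_{South}.
∂π/∂y_{South} = 64 − 8y_{South} − 4y_{North} = 0, so y_{South} = 8 − 0.5y_{North}.
By the same steps for North: y_{North} = 5.875 − 0.5y_{South}.
Plugging y_{North} into South's best response: y_{South} = 8 − 0.5(5.875 − 0.5y_{South}) ⇒ 0.75y_{South} = 5.0625, so y_{South} = 6.75.
Then y_{North} = 5.875 − 0.5·6.75 = 2.5.
Equilibrium price: P = 85 − 4·9.25 = 48.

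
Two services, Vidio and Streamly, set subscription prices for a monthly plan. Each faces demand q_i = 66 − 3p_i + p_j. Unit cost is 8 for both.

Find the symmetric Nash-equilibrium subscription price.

Vidio's profit: π = (p_{Vidio} − 8)(66 − 3p_{Vidio} + p_{Streamly}).
∂π/∂p_{Vidio} = 90 − 6p_{Vidio} + p_{Streamly} = 0 ⇒ p_{Vidio} = 15 + (1/6)p_{Streamly}.
The game is symmetric, so in equilibrium p_{Streamly} = p_{Vidio}: the reaction function gives (5/6)p_{Vidio} = 15, hence p_{Vidio} = 18.

18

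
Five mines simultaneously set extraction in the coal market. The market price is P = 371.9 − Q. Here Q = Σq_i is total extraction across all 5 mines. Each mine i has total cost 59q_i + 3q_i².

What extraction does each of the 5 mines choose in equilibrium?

A representative mine's profit is π_i = q_i(371.9 − Q) − 59q_i − 3q_i², with Q = q_i + Σ_{j≠i} q_j.
First-order condition: 312.9 − 8q_i − Σ_{j≠i} q_j = 0.
With identical mines, set every q_j = q: then 312.9 − 8q − 4q = 0, i.e. q = 312.9/12 = 26.075.

26.075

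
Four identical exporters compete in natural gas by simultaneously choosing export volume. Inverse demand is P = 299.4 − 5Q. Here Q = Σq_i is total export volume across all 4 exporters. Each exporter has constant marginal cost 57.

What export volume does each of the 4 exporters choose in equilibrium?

A representative exporter's profit is π_i = q_i(299.4 − 5Q) − 57q_i, with Q = q_i + Σ_{j≠i} q_j.
First-order condition: 242.4 − 10q_i − 5Σ_{j≠i} q_j = 0.
With identical exporters, set every q_j = q: then 242.4 − 10q − 15q = 0, i.e. q = 242.4/25 = 9.696.

9.696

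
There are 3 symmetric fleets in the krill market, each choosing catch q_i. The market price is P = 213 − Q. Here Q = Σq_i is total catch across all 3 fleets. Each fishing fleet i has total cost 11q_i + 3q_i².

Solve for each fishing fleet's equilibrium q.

20.2

A representative fishing fleet's profit is π_i = q_i(213 − Q) − 11q_i − 3q_i², with Q = q_i + Σ_{j≠i} q_j.
First-order condition: 202 − 8q_i − Σ_{j≠i} q_j = 0.
In a symmetric equilibrium every fishing fleet chooses the same q, so Σ_{j≠i} q_j = 2q. The condition becomes 202 − 10q = 0, giving q = 202/10 = 20.2.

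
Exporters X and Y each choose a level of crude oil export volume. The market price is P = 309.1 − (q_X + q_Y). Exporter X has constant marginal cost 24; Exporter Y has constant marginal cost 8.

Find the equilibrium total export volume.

Exporter X's profit: π = q_X(309.1 − (q_X + q_Y)) − 24q_X.
∂π/∂q_X = 285.1 − 2q_X − q_Y = 0, so q_X = 142.55 − 0.5q_Y.
By the same steps for Y: q_Y = 150.55 − 0.5q_X.
Plugging q_Y into X's best response: q_X = 142.55 − 0.5(150.55 − 0.5q_X) ⇒ 0.75q_X = 67.275, so q_X = 89.7.
Then q_Y = 150.55 − 0.5·89.7 = 105.7.
Total export volume: 89.7 + 105.7 = 195.4.

195.4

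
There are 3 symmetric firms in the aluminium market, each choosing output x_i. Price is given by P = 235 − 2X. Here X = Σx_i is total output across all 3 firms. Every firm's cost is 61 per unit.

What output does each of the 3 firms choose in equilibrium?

A representative firm's profit is π_i = x_i(235 − 2X) − 61x_i, with X = x_i + Σ_{j≠i} x_j.
First-order condition: 174 − 4x_i − 2Σ_{j≠i} x_j = 0.
With identical firms, set every x_j = x: then 174 − 4x − 4x = 0, i.e. x = 174/8 = 21.75.

21.75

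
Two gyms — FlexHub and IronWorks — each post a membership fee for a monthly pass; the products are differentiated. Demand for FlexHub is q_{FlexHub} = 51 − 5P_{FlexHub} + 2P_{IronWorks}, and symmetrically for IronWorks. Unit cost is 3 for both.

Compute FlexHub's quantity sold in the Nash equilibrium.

26.25

FlexHub's profit: π = (P_{FlexHub} − 3)(51 − 5P_{FlexHub} + 2P_{IronWorks}).
∂π/∂P_{FlexHub} = 66 − 10P_{FlexHub} + 2P_{IronWorks} = 0 ⇒ P_{FlexHub} = 6.6 + 0.2P_{IronWorks}.
The game is symmetric, so in equilibrium P_{IronWorks} = P_{FlexHub}: the reaction function gives 0.8P_{FlexHub} = 6.6, hence P_{FlexHub} = 8.25.
q_{FlexHub} = 51 − 5·8.25 + 2·8.25 = 26.25.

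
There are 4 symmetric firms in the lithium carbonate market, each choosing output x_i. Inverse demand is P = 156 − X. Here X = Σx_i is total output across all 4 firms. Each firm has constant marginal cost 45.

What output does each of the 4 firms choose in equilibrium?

A representative firm's profit is π_i = x_i(156 − X) − 45x_i, with X = x_i + Σ_{j≠i} x_j.
First-order condition: 111 − 2x_i − Σ_{j≠i} x_j = 0.
With identical firms, set every x_j = x: then 111 − 2x − 3x = 0, i.e. x = 111/5 = 22.2.

22.2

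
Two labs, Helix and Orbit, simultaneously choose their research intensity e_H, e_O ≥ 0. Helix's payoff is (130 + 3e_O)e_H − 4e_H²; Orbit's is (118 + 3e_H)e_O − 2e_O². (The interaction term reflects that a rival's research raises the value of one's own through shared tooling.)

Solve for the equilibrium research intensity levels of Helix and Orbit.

Expanding Helix's payoff: 130e_H + 3e_Oe_H − 4e_H².
∂π/∂e_H = 130 + 3e_O − 8e_H = 0, so e_H = 16.25 + 0.375e_O.
Likewise for Orbit: e_O = 29.5 + 0.75e_H.
Substituting the second reaction function into the first: e_H = 16.25 + 0.375(29.5 + 0.75e_H), which gives (23/32)e_H = 27.3125 ⇒ e_H = 38.
Then e_O = 29.5 + 0.75·38 = 58.

38, 58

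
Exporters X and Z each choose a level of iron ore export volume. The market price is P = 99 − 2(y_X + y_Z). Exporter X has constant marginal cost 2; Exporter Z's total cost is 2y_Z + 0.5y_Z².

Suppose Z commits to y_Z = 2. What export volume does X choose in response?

Exporter X's profit: π = y_X(99 − 2(y_X + y_Z)) − 2y_X.
∂π/∂y_X = 97 − 4y_X − 2y_Z = 0, so y_X = 24.25 − 0.5y_Z.
At y_Z = 2: y_X = 24.25 − 0.5·2 = 23.25.

23.25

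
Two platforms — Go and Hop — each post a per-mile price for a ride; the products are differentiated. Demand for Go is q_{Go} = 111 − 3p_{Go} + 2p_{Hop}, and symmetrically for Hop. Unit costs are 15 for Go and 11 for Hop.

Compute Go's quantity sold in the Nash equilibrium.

Go's profit: π = (p_{Go} − 15)(111 − 3p_{Go} + 2p_{Hop}).
∂π/∂p_{Go} = 156 − 6p_{Go} + 2p_{Hop} = 0 ⇒ p_{Go} = 26 + (1/3)p_{Hop}.
Similarly p_{Hop} = 24 + (1/3)p_{Go}.
Plugging p_{Hop} into Go's best response: p_{Go} = 26 + (1/3)(24 + (1/3)p_{Go}) ⇒ (8/9)p_{Go} = 34, so p_{Go} = 38.25.
Then p_{Hop} = 24 + (1/3)·38.25 = 36.75.
q_{Go} = 111 − 3·38.25 + 2·36.75 = 69.75.

69.75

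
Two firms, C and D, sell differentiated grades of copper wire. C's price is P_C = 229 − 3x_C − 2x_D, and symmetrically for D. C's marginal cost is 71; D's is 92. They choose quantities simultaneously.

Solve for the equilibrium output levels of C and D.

Firm C's profit: π = x_C(229 − 3x_C − 2x_D) − 71x_C.
∂π/∂x_C = 158 − 6x_C − 2x_D = 0 ⇒ x_C = 79/3 − (1/3)x_D.
Similarly x_D = 137/6 − (1/3)x_C.
Plugging x_D into C's best response: x_C = 79/3 − (1/3)(137/6 − (1/3)x_C) ⇒ (8/9)x_C = 337/18, so x_C = 21.0625.
Then x_D = 137/6 − (1/3)·21.0625 = 15.8125.

21.0625, 15.8125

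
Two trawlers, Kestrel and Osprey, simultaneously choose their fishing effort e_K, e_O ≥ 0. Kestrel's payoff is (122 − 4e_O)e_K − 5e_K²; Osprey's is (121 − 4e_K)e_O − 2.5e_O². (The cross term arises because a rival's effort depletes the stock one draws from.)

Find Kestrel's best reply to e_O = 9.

8.6

Expanding Kestrel's payoff: 122e_K − 4e_Oe_K − 5e_K².
∂π/∂e_K = 122 − 4e_O − 10e_K = 0, so e_K = 12.2 − 0.4e_O.
At e_O = 9: e_K = 12.2 − 0.4·9 = 8.6.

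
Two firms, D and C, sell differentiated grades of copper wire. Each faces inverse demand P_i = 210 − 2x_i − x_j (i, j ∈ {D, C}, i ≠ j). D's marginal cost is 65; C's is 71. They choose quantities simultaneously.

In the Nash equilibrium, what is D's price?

123.8

Firm D's profit: π = x_D(210 − 2x_D − x_C) − 65x_D.
∂π/∂x_D = 145 − 4x_D − x_C = 0 ⇒ x_D = 36.25 − 0.25x_C.
Similarly x_C = 34.75 − 0.25x_D.
Substituting the second reaction function into the first: x_D = 36.25 − 0.25(34.75 − 0.25x_D), which gives 0.9375x_D = 27.5625 ⇒ x_D = 29.4.
Then x_C = 34.75 − 0.25·29.4 = 27.4.
P_D = 210 − 2·29.4 − 27.4 = 123.8.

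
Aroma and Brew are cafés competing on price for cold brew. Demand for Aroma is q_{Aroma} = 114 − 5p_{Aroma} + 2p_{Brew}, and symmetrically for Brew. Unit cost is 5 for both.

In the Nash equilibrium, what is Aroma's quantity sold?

61.875

Aroma's profit: π = (p_{Aroma} − 5)(114 − 5p_{Aroma} + 2p_{Brew}).
∂π/∂p_{Aroma} = 139 − 10p_{Aroma} + 2p_{Brew} = 0 ⇒ p_{Aroma} = 13.9 + 0.2p_{Brew}.
Setting p_{Aroma} = p_{Brew} in the reaction function: p_{Aroma} = 13.9 + 0.2p_{Aroma}, so p_{Aroma} = 13.9 / 0.8 = 17.375.
q_{Aroma} = 114 − 5·17.375 + 2·17.375 = 61.875.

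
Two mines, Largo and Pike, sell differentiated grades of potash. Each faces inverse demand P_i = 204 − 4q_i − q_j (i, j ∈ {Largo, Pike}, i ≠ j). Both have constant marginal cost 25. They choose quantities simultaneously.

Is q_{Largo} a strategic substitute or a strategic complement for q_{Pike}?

strategic substitutes

Mine Largo's profit: π = q_{Largo}(204 − 4q_{Largo} − q_{Pike}) − 25q_{Largo}.
∂π/∂q_{Largo} = 179 − 8q_{Largo} − q_{Pike} = 0 ⇒ q_{Largo} = 22.375 − 0.125q_{Pike}.
The best-response slope dq_{Largo}/dq_{Pike} = −0.125 < 0: the reaction function is downward-sloping, so the choices are strategic substitutes.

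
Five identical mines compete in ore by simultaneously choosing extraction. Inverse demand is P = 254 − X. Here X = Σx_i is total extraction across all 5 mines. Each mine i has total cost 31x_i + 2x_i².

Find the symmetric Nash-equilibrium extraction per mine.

22.3

A representative mine's profit is π_i = x_i(254 − X) − 31x_i − 2x_i², with X = x_i + Σ_{j≠i} x_j.
First-order condition: 223 − 6x_i − Σ_{j≠i} x_j = 0.
In a symmetric equilibrium every mine chooses the same x, so Σ_{j≠i} x_j = 4x. The condition becomes 223 − 10x = 0, giving x = 223/10 = 22.3.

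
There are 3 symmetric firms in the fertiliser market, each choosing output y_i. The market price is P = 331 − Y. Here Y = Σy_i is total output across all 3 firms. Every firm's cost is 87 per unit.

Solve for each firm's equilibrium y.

A representative firm's profit is π_i = y_i(331 − Y) − 87y_i, with Y = y_i + Σ_{j≠i} y_j.
First-order condition: 244 − 2y_i − Σ_{j≠i} y_j = 0.
In a symmetric equilibrium every firm chooses the same y, so Σ_{j≠i} y_j = 2y. The condition becomes 244 − 4y = 0, giving y = 244/4 = 61.

61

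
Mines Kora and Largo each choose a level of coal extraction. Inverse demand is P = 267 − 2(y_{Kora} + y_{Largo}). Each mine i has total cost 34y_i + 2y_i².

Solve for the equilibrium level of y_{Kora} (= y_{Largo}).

23.3

Mine Kora's profit: π = y_{Kora}(267 − 2(y_{Kora} + y_{Largo})) − 34y_{Kora} − 2y_{Kora}².
∂π/∂y_{Kora} = 233 − 8y_{Kora} − 2y_{Largo} = 0, so y_{Kora} = 29.125 − 0.25y_{Largo}.
Setting y_{Kora} = y_{Largo} in the reaction function: y_{Kora} = 29.125 − 0.25y_{Kora}, so y_{Kora} = 29.125 / 1.25 = 23.3.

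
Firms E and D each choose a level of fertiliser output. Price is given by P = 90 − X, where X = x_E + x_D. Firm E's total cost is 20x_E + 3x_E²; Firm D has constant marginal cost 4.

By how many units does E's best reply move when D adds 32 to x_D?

-4

Firm E's profit: π = x_E(90 − (x_E + x_D)) − 20x_E − 3x_E².
∂π/∂x_E = 70 − 8x_E − x_D = 0, so x_E = 8.75 − 0.125x_D.
The reaction-function slope is −0.125, so a 32-unit rise in x_D moves x_E by −0.125 × 32 = −4. E's best response falls — the actions are strategic substitutes.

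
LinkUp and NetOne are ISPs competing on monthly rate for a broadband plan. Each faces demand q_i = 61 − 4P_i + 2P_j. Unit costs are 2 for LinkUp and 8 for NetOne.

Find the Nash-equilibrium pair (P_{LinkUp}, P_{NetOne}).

12.3, 14.7

LinkUp's profit: π = (P_{LinkUp} − 2)(61 − 4P_{LinkUp} + 2P_{NetOne}).
∂π/∂P_{LinkUp} = 69 − 8P_{LinkUp} + 2P_{NetOne} = 0 ⇒ P_{LinkUp} = 8.625 + 0.25P_{NetOne}.
Similarly P_{NetOne} = 11.625 + 0.25P_{LinkUp}.
Solving the two reaction functions simultaneously: (1 − (0.25)(0.25))P_{LinkUp} = 8.625 + 0.25·11.625, so 0.9375P_{LinkUp} = 369/32 and P_{LinkUp} = 12.3.
Then P_{NetOne} = 11.625 + 0.25·12.3 = 14.7.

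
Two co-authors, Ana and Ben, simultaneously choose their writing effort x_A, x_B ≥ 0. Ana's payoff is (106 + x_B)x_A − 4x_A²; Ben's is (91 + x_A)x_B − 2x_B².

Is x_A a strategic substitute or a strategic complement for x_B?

Expanding Ana's payoff: 106x_A + x_Bx_A − 4x_A².
∂π/∂x_A = 106 + x_B − 8x_A = 0, so x_A = 13.25 + 0.125x_B.
The best-response slope dx_A/dx_B = 0.125 > 0: the reaction function is upward-sloping, so the choices are strategic complements.

strategic complements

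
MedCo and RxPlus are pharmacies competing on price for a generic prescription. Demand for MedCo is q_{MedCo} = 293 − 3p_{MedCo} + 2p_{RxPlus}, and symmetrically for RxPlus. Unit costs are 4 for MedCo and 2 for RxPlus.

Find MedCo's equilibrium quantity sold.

215.625

MedCo's profit: π = (p_{MedCo} − 4)(293 − 3p_{MedCo} + 2p_{RxPlus}).
∂π/∂p_{MedCo} = 305 − 6p_{MedCo} + 2p_{RxPlus} = 0 ⇒ p_{MedCo} = 305/6 + (1/3)p_{RxPlus}.
Similarly p_{RxPlus} = 299/6 + (1/3)p_{MedCo}.
Solving the two reaction functions simultaneously: (1 − (1/3)(1/3))p_{MedCo} = 305/6 + (1/3)·(299/6), so (8/9)p_{MedCo} = 607/9 and p_{MedCo} = 75.875.
Then p_{RxPlus} = 299/6 + (1/3)·75.875 = 75.125.
q_{MedCo} = 293 − 3·75.875 + 2·75.125 = 215.625.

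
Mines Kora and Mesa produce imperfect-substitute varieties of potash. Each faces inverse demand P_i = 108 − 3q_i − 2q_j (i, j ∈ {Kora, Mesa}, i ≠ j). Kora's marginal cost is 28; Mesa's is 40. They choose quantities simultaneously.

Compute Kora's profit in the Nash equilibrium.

346.6875

Mine Kora's profit: π = q_{Kora}(108 − 3q_{Kora} − 2q_{Mesa}) − 28q_{Kora}.
∂π/∂q_{Kora} = 80 − 6q_{Kora} − 2q_{Mesa} = 0 ⇒ q_{Kora} = 40/3 − (1/3)q_{Mesa}.
Similarly q_{Mesa} = 34/3 − (1/3)q_{Kora}.
Plugging q_{Mesa} into Kora's best response: q_{Kora} = 40/3 − (1/3)(34/3 − (1/3)q_{Kora}) ⇒ (8/9)q_{Kora} = 86/9, so q_{Kora} = 10.75.
Then q_{Mesa} = 34/3 − (1/3)·10.75 = 7.75.
P_{Kora} = 108 − 3·10.75 − 2·7.75 = 60.25.
Profit = (60.25 − 28)·10.75 = 346.6875.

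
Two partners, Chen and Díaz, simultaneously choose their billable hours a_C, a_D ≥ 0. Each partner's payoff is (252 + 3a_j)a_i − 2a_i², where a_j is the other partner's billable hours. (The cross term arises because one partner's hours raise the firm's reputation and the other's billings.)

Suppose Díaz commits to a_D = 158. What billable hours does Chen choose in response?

Chen's payoff is (252 + 3a_D)a_C − 2a_C².
∂π/∂a_C = 252 + 3a_D − 4a_C = 0, so a_C = 63 + 0.75a_D.
At a_D = 158: a_C = 63 + 0.75·158 = 181.5.

181.5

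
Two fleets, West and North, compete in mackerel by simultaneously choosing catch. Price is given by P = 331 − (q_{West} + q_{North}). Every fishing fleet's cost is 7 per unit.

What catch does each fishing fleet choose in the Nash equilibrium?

Fishing fleet West's profit: π = q_{West}(331 − (q_{West} + q_{North})) − 7q_{West}.
∂π/∂q_{West} = 324 − 2q_{West} − q_{North} = 0, so q_{West} = 162 − 0.5q_{North}.
Setting q_{West} = q_{North} in the reaction function: q_{West} = 162 − 0.5q_{West}, so q_{West} = 162 / 1.5 = 108.

108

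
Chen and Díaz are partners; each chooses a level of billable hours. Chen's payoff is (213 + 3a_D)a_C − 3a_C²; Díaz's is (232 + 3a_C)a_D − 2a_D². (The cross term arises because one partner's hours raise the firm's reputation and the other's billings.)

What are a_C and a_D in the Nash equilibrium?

Expanding Chen's payoff: 213a_C + 3a_Da_C − 3a_C².
∂π/∂a_C = 213 + 3a_D − 6a_C = 0, so a_C = 35.5 + 0.5a_D.
Likewise for Díaz: a_D = 58 + 0.75a_C.
Solving the two reaction functions simultaneously: (1 − (0.5)(0.75))a_C = 35.5 + 0.5·58, so 0.625a_C = 64.5 and a_C = 103.2.
Then a_D = 58 + 0.75·103.2 = 135.4.

103.2, 135.4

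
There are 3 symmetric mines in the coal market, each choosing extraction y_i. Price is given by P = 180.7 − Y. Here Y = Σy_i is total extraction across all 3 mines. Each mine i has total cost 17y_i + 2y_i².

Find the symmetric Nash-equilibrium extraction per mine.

20.4625

A representative mine's profit is π_i = y_i(180.7 − Y) − 17y_i − 2y_i², with Y = y_i + Σ_{j≠i} y_j.
First-order condition: 163.7 − 6y_i − Σ_{j≠i} y_j = 0.
With identical mines, set every y_j = y: then 163.7 − 6y − 2y = 0, i.e. y = 163.7/8 = 20.4625.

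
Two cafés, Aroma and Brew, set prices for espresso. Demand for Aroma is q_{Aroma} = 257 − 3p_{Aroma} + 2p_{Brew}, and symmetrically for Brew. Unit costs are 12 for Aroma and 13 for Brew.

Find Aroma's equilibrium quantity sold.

Aroma's profit: π = (p_{Aroma} − 12)(257 − 3p_{Aroma} + 2p_{Brew}).
∂π/∂p_{Aroma} = 293 − 6p_{Aroma} + 2p_{Brew} = 0 ⇒ p_{Aroma} = 293/6 + (1/3)p_{Brew}.
Similarly p_{Brew} = 148/3 + (1/3)p_{Aroma}.
Plugging p_{Brew} into Aroma's best response: p_{Aroma} = 293/6 + (1/3)(148/3 + (1/3)p_{Aroma}) ⇒ (8/9)p_{Aroma} = 1175/18, so p_{Aroma} = 73.4375.
Then p_{Brew} = 148/3 + (1/3)·73.4375 = 73.8125.
q_{Aroma} = 257 − 3·73.4375 + 2·73.8125 = 184.3125.

184.3125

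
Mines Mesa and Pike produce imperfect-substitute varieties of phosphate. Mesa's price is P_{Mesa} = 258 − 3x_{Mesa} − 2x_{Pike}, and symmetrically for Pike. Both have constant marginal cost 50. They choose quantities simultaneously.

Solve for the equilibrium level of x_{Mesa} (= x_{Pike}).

Mine Mesa's profit: π = x_{Mesa}(258 − 3x_{Mesa} − 2x_{Pike}) − 50x_{Mesa}.
∂π/∂x_{Mesa} = 208 − 6x_{Mesa} − 2x_{Pike} = 0 ⇒ x_{Mesa} = 104/3 − (1/3)x_{Pike}.
Setting x_{Mesa} = x_{Pike} in the reaction function: x_{Mesa} = 104/3 − (1/3)x_{Mesa}, so x_{Mesa} = (104/3) / (4/3) = 26.

26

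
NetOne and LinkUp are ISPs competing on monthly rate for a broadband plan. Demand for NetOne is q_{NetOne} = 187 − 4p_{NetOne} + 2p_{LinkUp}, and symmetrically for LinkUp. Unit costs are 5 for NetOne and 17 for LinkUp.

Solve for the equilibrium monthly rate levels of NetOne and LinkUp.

36.1, 40.9

NetOne's profit: π = (p_{NetOne} − 5)(187 − 4p_{NetOne} + 2p_{LinkUp}).
∂π/∂p_{NetOne} = 207 − 8p_{NetOne} + 2p_{LinkUp} = 0 ⇒ p_{NetOne} = 25.875 + 0.25p_{LinkUp}.
Similarly p_{LinkUp} = 31.875 + 0.25p_{NetOne}.
Substituting the second reaction function into the first: p_{NetOne} = 25.875 + 0.25(31.875 + 0.25p_{NetOne}), which gives 0.9375p_{NetOne} = 1083/32 ⇒ p_{NetOne} = 36.1.
Then p_{LinkUp} = 31.875 + 0.25·36.1 = 40.9.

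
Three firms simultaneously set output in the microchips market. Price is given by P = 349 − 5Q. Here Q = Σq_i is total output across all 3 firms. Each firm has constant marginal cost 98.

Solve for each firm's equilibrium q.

A representative firm's profit is π_i = q_i(349 − 5Q) − 98q_i, with Q = q_i + Σ_{j≠i} q_j.
First-order condition: 251 − 10q_i − 5Σ_{j≠i} q_j = 0.
In a symmetric equilibrium every firm chooses the same q, so Σ_{j≠i} q_j = 2q. The condition becomes 251 − 20q = 0, giving q = 251/20 = 12.55.

12.55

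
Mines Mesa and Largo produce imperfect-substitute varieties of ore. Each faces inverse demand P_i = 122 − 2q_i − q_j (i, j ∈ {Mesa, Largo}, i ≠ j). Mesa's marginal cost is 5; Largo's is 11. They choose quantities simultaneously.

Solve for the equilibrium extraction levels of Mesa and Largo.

Mine Mesa's profit: π = q_{Mesa}(122 − 2q_{Mesa} − q_{Largo}) − 5q_{Mesa}.
∂π/∂q_{Mesa} = 117 − 4q_{Mesa} − q_{Largo} = 0 ⇒ q_{Mesa} = 29.25 − 0.25q_{Largo}.
Similarly q_{Largo} = 27.75 − 0.25q_{Mesa}.
Substituting the second reaction function into the first: q_{Mesa} = 29.25 − 0.25(27.75 − 0.25q_{Mesa}), which gives 0.9375q_{Mesa} = 22.3125 ⇒ q_{Mesa} = 23.8.
Then q_{Largo} = 27.75 − 0.25·23.8 = 21.8.

23.8, 21.8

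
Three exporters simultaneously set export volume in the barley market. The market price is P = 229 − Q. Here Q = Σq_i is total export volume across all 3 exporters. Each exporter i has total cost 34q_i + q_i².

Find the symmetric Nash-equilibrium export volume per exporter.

A representative exporter's profit is π_i = q_i(229 − Q) − 34q_i − q_i², with Q = q_i + Σ_{j≠i} q_j.
First-order condition: 195 − 4q_i − Σ_{j≠i} q_j = 0.
With identical exporters, set every q_j = q: then 195 − 4q − 2q = 0, i.e. q = 195/6 = 32.5.

32.5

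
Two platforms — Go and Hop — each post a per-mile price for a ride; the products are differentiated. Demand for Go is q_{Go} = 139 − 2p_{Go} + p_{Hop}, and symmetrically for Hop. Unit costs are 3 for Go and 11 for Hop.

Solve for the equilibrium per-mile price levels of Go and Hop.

Go's profit: π = (p_{Go} − 3)(139 − 2p_{Go} + p_{Hop}).
∂π/∂p_{Go} = 145 − 4p_{Go} + p_{Hop} = 0 ⇒ p_{Go} = 36.25 + 0.25p_{Hop}.
Similarly p_{Hop} = 40.25 + 0.25p_{Go}.
Solving the two reaction functions simultaneously: (1 − (0.25)(0.25))p_{Go} = 36.25 + 0.25·40.25, so 0.9375p_{Go} = 46.3125 and p_{Go} = 49.4.
Then p_{Hop} = 40.25 + 0.25·49.4 = 52.6.

49.4, 52.6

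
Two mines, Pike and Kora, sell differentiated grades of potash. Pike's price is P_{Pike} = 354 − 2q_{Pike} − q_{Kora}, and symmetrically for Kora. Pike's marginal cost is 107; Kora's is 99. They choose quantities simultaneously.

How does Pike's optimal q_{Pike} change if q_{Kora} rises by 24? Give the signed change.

-6

Mine Pike's profit: π = q_{Pike}(354 − 2q_{Pike} − q_{Kora}) − 107q_{Pike}.
∂π/∂q_{Pike} = 247 − 4q_{Pike} − q_{Kora} = 0 ⇒ q_{Pike} = 61.75 − 0.25q_{Kora}.
The reaction-function slope is −0.25, so a 24-unit rise in q_{Kora} moves q_{Pike} by −0.25 × 24 = −6. Pike's best response falls — the actions are strategic substitutes.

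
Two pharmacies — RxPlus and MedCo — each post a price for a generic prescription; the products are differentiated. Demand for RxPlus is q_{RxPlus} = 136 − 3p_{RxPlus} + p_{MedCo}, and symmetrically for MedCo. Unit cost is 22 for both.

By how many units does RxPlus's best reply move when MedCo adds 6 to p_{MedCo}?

1

RxPlus's profit: π = (p_{RxPlus} − 22)(136 − 3p_{RxPlus} + p_{MedCo}).
∂π/∂p_{RxPlus} = 202 − 6p_{RxPlus} + p_{MedCo} = 0 ⇒ p_{RxPlus} = 101/3 + (1/6)p_{MedCo}.
The reaction-function slope is 1/6, so a 6-unit rise in p_{MedCo} moves p_{RxPlus} by 1/6 × 6 = 1. RxPlus's best response rises — the actions are strategic complements.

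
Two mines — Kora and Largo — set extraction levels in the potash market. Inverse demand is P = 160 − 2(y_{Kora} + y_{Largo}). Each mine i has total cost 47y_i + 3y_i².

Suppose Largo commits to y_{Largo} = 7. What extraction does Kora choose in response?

9.9

Mine Kora's profit: π = y_{Kora}(160 − 2(y_{Kora} + y_{Largo})) − 47y_{Kora} − 3y_{Kora}².
∂π/∂y_{Kora} = 113 − 10y_{Kora} − 2y_{Largo} = 0, so y_{Kora} = 11.3 − 0.2y_{Largo}.
At y_{Largo} = 7: y_{Kora} = 11.3 − 0.2·7 = 9.9.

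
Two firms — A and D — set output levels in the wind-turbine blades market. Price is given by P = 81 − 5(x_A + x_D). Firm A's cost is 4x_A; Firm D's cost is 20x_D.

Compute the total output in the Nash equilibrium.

Firm A's profit: π = x_A(81 − 5(x_A + x_D)) − 4x_A.
∂π/∂x_A = 77 − 10x_A − 5x_D = 0, so x_A = 7.7 − 0.5x_D.
By the same steps for D: x_D = 6.1 − 0.5x_A.
Solving the two reaction functions simultaneously: (1 − (−0.5)(−0.5))x_A = 7.7 − 0.5·6.1, so 0.75x_A = 4.65 and x_A = 6.2.
Then x_D = 6.1 − 0.5·6.2 = 3.
Total output: 6.2 + 3 = 9.2.

9.2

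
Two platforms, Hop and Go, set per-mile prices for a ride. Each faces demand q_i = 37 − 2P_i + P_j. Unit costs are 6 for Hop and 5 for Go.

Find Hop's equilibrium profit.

Hop's profit: π = (P_{Hop} − 6)(37 − 2P_{Hop} + P_{Go}).
∂π/∂P_{Hop} = 49 − 4P_{Hop} + P_{Go} = 0 ⇒ P_{Hop} = 12.25 + 0.25P_{Go}.
Similarly P_{Go} = 11.75 + 0.25P_{Hop}.
Solving the two reaction functions simultaneously: (1 − (0.25)(0.25))P_{Hop} = 12.25 + 0.25·11.75, so 0.9375P_{Hop} = 15.1875 and P_{Hop} = 16.2.
Then P_{Go} = 11.75 + 0.25·16.2 = 15.8.
q_{Hop} = 37 − 2·16.2 + 15.8 = 20.4.
Profit = (16.2 − 6)·20.4 = 208.08.

208.08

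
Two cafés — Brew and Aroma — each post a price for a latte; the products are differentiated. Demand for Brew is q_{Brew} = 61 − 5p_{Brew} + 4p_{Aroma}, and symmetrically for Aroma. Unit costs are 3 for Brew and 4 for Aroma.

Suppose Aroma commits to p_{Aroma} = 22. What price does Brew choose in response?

16.4

Brew's profit: π = (p_{Brew} − 3)(61 − 5p_{Brew} + 4p_{Aroma}).
∂π/∂p_{Brew} = 76 − 10p_{Brew} + 4p_{Aroma} = 0 ⇒ p_{Brew} = 7.6 + 0.4p_{Aroma}.
At p_{Aroma} = 22: p_{Brew} = 7.6 + 0.4·22 = 16.4.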